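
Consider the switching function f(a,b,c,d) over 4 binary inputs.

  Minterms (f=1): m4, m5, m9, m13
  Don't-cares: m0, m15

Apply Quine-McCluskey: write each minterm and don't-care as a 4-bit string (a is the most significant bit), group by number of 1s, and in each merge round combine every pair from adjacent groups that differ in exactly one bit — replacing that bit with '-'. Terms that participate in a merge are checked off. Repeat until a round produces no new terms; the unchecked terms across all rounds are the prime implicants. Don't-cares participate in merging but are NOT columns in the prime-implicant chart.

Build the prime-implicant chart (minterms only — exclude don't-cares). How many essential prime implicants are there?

size-2^0 implicants → 0000(✓)  0100(✓)  0101(✓)  1001(✓)  1101(✓)  1111(✓)
size-2^1 implicants → -101  0-00  010-  1-01  11-1
Unchecked terms (primes): -101, 0-00, 010-, 1-01, 11-1
Minterm coverage:
  m4 ⊆ 0-00,010-
  m5 ⊆ -101,010-
  m9 ⊆ 1-01 [E]
  m13 ⊆ -101,1-01,11-1
E = {1-01}

1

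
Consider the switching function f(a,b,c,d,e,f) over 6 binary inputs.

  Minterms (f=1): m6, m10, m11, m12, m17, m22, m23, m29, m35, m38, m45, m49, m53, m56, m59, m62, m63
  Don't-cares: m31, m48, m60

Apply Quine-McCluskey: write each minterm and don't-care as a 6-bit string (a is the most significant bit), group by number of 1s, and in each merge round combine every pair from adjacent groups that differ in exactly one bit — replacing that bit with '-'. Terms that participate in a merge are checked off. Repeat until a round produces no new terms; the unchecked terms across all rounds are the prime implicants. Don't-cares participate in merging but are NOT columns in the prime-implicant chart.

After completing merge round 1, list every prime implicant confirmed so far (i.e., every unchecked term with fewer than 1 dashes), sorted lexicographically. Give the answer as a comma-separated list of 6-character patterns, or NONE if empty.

001100, 100011, 101101

Round 0: 000110✓ 001010✓ 001011✓ 001100 010001✓ 010110✓ 010111✓ 011101✓ 011111✓ 100011 100110✓ 101101 110000✓ 110001✓ 110101✓ 111000✓ 111011✓ 111100✓ 111110✓ 111111✓
Round 1: -00110 -10001 -11111 0-0110 00101- 01-111 01011- 0111-1 11-000 110-01 11000- 111-00 111-11 1111-0 11111-
PIs = {-00110, -10001, -11111, 0-0110, 00101-, 001100, 01-111, 01011-, 0111-1, 100011, 101101, 11-000, 110-01, 11000-, 111-00, 111-11, 1111-0, 11111-}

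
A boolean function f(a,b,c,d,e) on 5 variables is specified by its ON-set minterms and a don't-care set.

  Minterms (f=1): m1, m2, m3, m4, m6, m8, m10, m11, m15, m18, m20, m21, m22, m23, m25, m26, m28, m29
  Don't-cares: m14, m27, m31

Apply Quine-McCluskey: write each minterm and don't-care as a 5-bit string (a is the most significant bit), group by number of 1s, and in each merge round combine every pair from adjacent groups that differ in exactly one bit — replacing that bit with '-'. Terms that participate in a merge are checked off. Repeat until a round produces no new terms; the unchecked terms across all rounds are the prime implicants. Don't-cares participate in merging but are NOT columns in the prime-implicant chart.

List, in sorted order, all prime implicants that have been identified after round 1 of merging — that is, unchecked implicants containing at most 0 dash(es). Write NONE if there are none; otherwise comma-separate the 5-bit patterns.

NONE

[col 0] 00001*, 00010*, 00011*, 00100*, 00110*, 01000*, 01010*, 01011*, 01110*, 01111*, 10010*, 10100*, 10101*, 10110*, 10111*, 11001*, 11010*, 11011*, 11100*, 11101*, 11111*
[col 1] -0010*, -0100*, -0110*, -1010*, -1011*, -1111*, 0-010*, 0-011*, 0-110*, 00-10*, 000-1, 0001-*, 001-0*, 01-10*, 01-11*, 010-0, 0101-*, 0111-*, 1-010*, 1-100*, 1-101*, 1-111*, 10-10*, 101-0*, 101-1*, 1010-*, 1011-*, 11-01*, 11-11*, 110-1*, 1101-*, 111-1*, 1110-*
[col 2] --010, -0-10, -01-0, -1-11, -101-, 0--10, 0-01-, 01-1-, 1-1-1, 1-10-, 101--, 11--1
Prime implicants: --010, -0-10, -01-0, -1-11, -101-, 0--10, 0-01-, 000-1, 01-1-, 010-0, 1-1-1, 1-10-, 101--, 11--1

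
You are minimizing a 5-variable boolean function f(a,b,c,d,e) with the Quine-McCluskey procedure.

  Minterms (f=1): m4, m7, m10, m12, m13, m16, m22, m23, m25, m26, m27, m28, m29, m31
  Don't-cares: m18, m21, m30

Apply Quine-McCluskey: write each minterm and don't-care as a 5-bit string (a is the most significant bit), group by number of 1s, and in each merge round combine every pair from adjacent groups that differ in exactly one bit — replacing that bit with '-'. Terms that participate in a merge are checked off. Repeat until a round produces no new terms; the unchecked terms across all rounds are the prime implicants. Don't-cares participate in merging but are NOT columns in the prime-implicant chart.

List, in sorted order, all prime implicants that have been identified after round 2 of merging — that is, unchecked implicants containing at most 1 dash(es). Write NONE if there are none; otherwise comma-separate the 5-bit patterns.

-0111, -1010, 0-100, 100-0

size-2^0 implicants → 00100(✓)  00111(✓)  01010(✓)  01100(✓)  01101(✓)  10000(✓)  10010(✓)  10101(✓)  10110(✓)  10111(✓)  11001(✓)  11010(✓)  11011(✓)  11100(✓)  11101(✓)  11110(✓)  11111(✓)
size-2^1 implicants → -0111  -1010  -1100(✓)  -1101(✓)  0-100  0110-(✓)  1-010(✓)  1-101(✓)  1-110(✓)  1-111(✓)  10-10(✓)  100-0  101-1(✓)  1011-(✓)  11-01(✓)  11-10(✓)  11-11(✓)  110-1(✓)  1101-(✓)  111-0(✓)  111-1(✓)  1110-(✓)  1111-(✓)
size-2^2 implicants → -110-  1--10  1-1-1  1-11-  11--1  11-1-  111--
Unchecked terms (primes): -0111, -1010, -110-, 0-100, 1--10, 1-1-1, 1-11-, 100-0, 11--1, 11-1-, 111--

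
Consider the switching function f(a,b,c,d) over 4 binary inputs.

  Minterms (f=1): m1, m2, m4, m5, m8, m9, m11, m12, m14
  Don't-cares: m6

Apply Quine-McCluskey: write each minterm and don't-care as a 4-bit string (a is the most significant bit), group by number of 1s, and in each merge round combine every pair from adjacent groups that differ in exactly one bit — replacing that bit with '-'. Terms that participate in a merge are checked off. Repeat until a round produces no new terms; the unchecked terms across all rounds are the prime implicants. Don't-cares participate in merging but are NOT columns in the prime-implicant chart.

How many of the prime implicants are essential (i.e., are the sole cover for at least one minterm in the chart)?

3

[col 0] 0001*, 0010*, 0100*, 0101*, 0110*, 1000*, 1001*, 1011*, 1100*, 1110*
[col 1] -001, -100*, -110*, 0-01, 0-10, 01-0*, 010-, 1-00, 10-1, 100-, 11-0*
[col 2] -1-0
Prime implicants: -001, -1-0, 0-01, 0-10, 010-, 1-00, 10-1, 100-
PI chart (minterm → PIs covering it):
  1 | -001,0-01
  2 | 0-10  (sole → essential)
  4 | -1-0,010-
  5 | 0-01,010-
  8 | 1-00,100-
  9 | -001,10-1,100-
  11 | 10-1  (sole → essential)
  12 | -1-0,1-00
  14 | -1-0  (sole → essential)
Essential prime implicants: -1-0, 0-10, 10-1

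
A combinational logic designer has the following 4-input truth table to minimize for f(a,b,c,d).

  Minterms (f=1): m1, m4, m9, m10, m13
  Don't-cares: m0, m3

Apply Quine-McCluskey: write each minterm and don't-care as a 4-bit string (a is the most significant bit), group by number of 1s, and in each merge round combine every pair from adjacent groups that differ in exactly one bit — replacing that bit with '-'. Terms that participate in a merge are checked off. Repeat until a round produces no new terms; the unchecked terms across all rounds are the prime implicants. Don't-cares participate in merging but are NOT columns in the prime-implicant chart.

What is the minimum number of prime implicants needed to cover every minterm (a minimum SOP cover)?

[col 0] 0000*, 0001*, 0011*, 0100*, 1001*, 1010, 1101*
[col 1] -001, 0-00, 00-1, 000-, 1-01
Prime implicants: -001, 0-00, 00-1, 000-, 1-01, 1010
PI chart (minterm → PIs covering it):
  1 | -001,00-1,000-
  4 | 0-00  (sole → essential)
  9 | -001,1-01
  10 | 1010  (sole → essential)
  13 | 1-01  (sole → essential)
Essential prime implicants: 0-00, 1-01, 1010
Petrick residual → -001
Minimum SOP uses 4 PIs: b'c'd + a'c'd' + ac'd + ab'cd'

4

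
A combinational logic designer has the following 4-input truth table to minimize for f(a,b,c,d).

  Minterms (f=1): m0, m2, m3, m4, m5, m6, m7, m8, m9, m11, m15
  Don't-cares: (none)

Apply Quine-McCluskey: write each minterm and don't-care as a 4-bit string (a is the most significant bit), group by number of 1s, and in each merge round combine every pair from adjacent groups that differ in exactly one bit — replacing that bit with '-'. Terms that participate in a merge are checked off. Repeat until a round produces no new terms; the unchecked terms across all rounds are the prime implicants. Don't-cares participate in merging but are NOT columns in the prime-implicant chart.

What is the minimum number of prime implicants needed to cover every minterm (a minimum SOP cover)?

4

[col 0] 0000*, 0010*, 0011*, 0100*, 0101*, 0110*, 0111*, 1000*, 1001*, 1011*, 1111*
[col 1] -000, -011*, -111*, 0-00*, 0-10*, 0-11*, 00-0*, 001-*, 01-0*, 01-1*, 010-*, 011-*, 1-11*, 10-1, 100-
[col 2] --11, 0--0, 0-1-, 01--
Prime implicants: --11, -000, 0--0, 0-1-, 01--, 10-1, 100-
PI chart (minterm → PIs covering it):
  0 | -000,0--0
  2 | 0--0,0-1-
  3 | --11,0-1-
  4 | 0--0,01--
  5 | 01--  (sole → essential)
  6 | 0--0,0-1-,01--
  7 | --11,0-1-,01--
  8 | -000,100-
  9 | 10-1,100-
  11 | --11,10-1
  15 | --11  (sole → essential)
Essential prime implicants: --11, 01--
Petrick residual → 0--0, 100-
Minimum SOP uses 4 PIs: cd + a'd' + a'b + ab'c'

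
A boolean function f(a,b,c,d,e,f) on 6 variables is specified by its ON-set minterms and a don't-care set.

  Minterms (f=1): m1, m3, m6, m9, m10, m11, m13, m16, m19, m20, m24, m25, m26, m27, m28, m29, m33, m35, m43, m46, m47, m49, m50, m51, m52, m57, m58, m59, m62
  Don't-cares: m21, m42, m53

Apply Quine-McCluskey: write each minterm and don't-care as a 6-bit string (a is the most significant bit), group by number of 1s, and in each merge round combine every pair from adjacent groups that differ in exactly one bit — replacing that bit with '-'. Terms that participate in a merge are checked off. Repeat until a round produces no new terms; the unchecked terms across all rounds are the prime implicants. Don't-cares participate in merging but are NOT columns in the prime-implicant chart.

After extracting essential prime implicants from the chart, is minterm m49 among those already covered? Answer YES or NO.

size-2^0 implicants → 000001(✓)  000011(✓)  000110  001001(✓)  001010(✓)  001011(✓)  001101(✓)  010000(✓)  010011(✓)  010100(✓)  010101(✓)  011000(✓)  011001(✓)  011010(✓)  011011(✓)  011100(✓)  011101(✓)  100001(✓)  100011(✓)  101010(✓)  101011(✓)  101110(✓)  101111(✓)  110001(✓)  110010(✓)  110011(✓)  110100(✓)  110101(✓)  111001(✓)  111010(✓)  111011(✓)  111110(✓)
size-2^1 implicants → -00001(✓)  -00011(✓)  -01010(✓)  -01011(✓)  -10011(✓)  -10100(✓)  -10101(✓)  -11001(✓)  -11010(✓)  -11011(✓)  0-0011(✓)  0-1001(✓)  0-1010(✓)  0-1011(✓)  0-1101(✓)  00-001(✓)  00-011(✓)  0000-1(✓)  001-01(✓)  0010-1(✓)  00101-(✓)  01-000(✓)  01-011(✓)  01-100(✓)  01-101(✓)  010-00(✓)  01010-(✓)  011-00(✓)  011-01(✓)  0110-0(✓)  0110-1(✓)  01100-(✓)  01101-(✓)  01110-(✓)  1-0001(✓)  1-0011(✓)  1-1010(✓)  1-1011(✓)  1-1110(✓)  10-011(✓)  1000-1(✓)  101-10(✓)  101-11(✓)  10101-(✓)  10111-(✓)  11-001(✓)  11-010(✓)  11-011(✓)  110-01  1100-1(✓)  11001-(✓)  11010-(✓)  111-10(✓)  1110-1(✓)  11101-(✓)
size-2^2 implicants → --0011(✓)  --1010(✓)  --1011(✓)  -0-011(✓)  -000-1  -0101-(✓)  -1-011(✓)  -1010-  -110-1  -1101-(✓)  0--011(✓)  0-1-01  0-10-1  0-101-(✓)  00-0-1  01--00  01-10-  011-0-  0110--  1--011(✓)  1-00-1  1-1-10  1-101-(✓)  101-1-  11-0-1  11-01-
size-2^3 implicants → ---011  --101-
Unchecked terms (primes): ---011, --101-, -000-1, -1010-, -110-1, 0-1-01, 0-10-1, 00-0-1, 000110, 01--00, 01-10-, 011-0-, 0110--, 1-00-1, 1-1-10, 101-1-, 11-0-1, 11-01-, 110-01
Minterm coverage:
  m1 ⊆ -000-1,00-0-1
  m3 ⊆ ---011,-000-1,00-0-1
  m6 ⊆ 000110 [E]
  m9 ⊆ 0-1-01,0-10-1,00-0-1
  m10 ⊆ --101- [E]
  m11 ⊆ ---011,--101-,0-10-1,00-0-1
  m13 ⊆ 0-1-01 [E]
  m16 ⊆ 01--00 [E]
  m19 ⊆ ---011 [E]
  m20 ⊆ -1010-,01--00,01-10-
  m24 ⊆ 01--00,011-0-,0110--
  m25 ⊆ -110-1,0-1-01,0-10-1,011-0-,0110--
  m26 ⊆ --101-,0110--
  m27 ⊆ ---011,--101-,-110-1,0-10-1,0110--
  m28 ⊆ 01--00,01-10-,011-0-
  m29 ⊆ 0-1-01,01-10-,011-0-
  m33 ⊆ -000-1,1-00-1
  m35 ⊆ ---011,-000-1,1-00-1
  m43 ⊆ ---011,--101-,101-1-
  m46 ⊆ 1-1-10,101-1-
  m47 ⊆ 101-1- [E]
  m49 ⊆ 1-00-1,11-0-1,110-01
  m50 ⊆ 11-01- [E]
  m51 ⊆ ---011,1-00-1,11-0-1,11-01-
  m52 ⊆ -1010- [E]
  m57 ⊆ -110-1,11-0-1
  m58 ⊆ --101-,1-1-10,11-01-
  m59 ⊆ ---011,--101-,-110-1,11-0-1,11-01-
  m62 ⊆ 1-1-10 [E]
E = {---011, --101-, -1010-, 0-1-01, 000110, 01--00, 1-1-10, 101-1-, 11-01-}

NO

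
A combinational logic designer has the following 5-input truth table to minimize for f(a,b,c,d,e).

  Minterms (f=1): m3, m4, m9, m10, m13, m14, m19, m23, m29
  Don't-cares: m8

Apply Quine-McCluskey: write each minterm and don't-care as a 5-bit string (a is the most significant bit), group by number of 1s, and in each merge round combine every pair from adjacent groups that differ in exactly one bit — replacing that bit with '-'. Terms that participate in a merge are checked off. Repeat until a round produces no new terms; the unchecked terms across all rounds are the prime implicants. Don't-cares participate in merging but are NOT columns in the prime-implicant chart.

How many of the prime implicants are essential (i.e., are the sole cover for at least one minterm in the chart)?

Round 0: 00011✓ 00100 01000✓ 01001✓ 01010✓ 01101✓ 01110✓ 10011✓ 10111✓ 11101✓
Round 1: -0011 -1101 01-01 01-10 010-0 0100- 10-11
PIs = {-0011, -1101, 00100, 01-01, 01-10, 010-0, 0100-, 10-11}
Coverage chart:
  m3: -0011 ←essential
  m4: 00100 ←essential
  m9: 01-01,0100-
  m10: 01-10,010-0
  m13: -1101,01-01
  m14: 01-10 ←essential
  m19: -0011,10-11
  m23: 10-11 ←essential
  m29: -1101 ←essential
Essential: -0011, -1101, 00100, 01-10, 10-11

5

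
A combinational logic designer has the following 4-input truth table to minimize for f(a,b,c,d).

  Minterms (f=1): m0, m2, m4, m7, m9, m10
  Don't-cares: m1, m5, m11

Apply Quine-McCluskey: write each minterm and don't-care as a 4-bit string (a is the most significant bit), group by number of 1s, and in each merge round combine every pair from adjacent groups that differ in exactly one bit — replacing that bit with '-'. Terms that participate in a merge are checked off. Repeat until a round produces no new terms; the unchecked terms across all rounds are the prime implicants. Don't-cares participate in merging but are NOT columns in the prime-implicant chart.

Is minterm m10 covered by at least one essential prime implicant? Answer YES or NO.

NO

[col 0] 0000*, 0001*, 0010*, 0100*, 0101*, 0111*, 1001*, 1010*, 1011*
[col 1] -001, -010, 0-00*, 0-01*, 00-0, 000-*, 01-1, 010-*, 10-1, 101-
[col 2] 0-0-
Prime implicants: -001, -010, 0-0-, 00-0, 01-1, 10-1, 101-
PI chart (minterm → PIs covering it):
  0 | 0-0-,00-0
  2 | -010,00-0
  4 | 0-0-  (sole → essential)
  7 | 01-1  (sole → essential)
  9 | -001,10-1
  10 | -010,101-
Essential prime implicants: 0-0-, 01-1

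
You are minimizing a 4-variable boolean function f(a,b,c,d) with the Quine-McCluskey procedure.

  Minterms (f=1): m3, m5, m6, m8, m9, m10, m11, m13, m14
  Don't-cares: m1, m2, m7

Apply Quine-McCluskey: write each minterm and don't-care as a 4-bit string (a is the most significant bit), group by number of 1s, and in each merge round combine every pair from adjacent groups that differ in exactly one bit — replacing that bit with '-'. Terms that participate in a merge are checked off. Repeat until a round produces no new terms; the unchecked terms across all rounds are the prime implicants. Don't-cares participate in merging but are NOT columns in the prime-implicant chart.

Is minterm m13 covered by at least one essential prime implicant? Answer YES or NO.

YES

Round 0: 0001✓ 0010✓ 0011✓ 0101✓ 0110✓ 0111✓ 1000✓ 1001✓ 1010✓ 1011✓ 1101✓ 1110✓
Round 1: -001✓ -010✓ -011✓ -101✓ -110✓ 0-01✓ 0-10✓ 0-11✓ 00-1✓ 001-✓ 01-1✓ 011-✓ 1-01✓ 1-10✓ 10-0✓ 10-1✓ 100-✓ 101-✓
Round 2: --01 --10 -0-1 -01- 0--1 0-1- 10--
PIs = {--01, --10, -0-1, -01-, 0--1, 0-1-, 10--}
Coverage chart:
  m3: -0-1,-01-,0--1,0-1-
  m5: --01,0--1
  m6: --10,0-1-
  m8: 10-- ←essential
  m9: --01,-0-1,10--
  m10: --10,-01-,10--
  m11: -0-1,-01-,10--
  m13: --01 ←essential
  m14: --10 ←essential
Essential: --01, --10, 10--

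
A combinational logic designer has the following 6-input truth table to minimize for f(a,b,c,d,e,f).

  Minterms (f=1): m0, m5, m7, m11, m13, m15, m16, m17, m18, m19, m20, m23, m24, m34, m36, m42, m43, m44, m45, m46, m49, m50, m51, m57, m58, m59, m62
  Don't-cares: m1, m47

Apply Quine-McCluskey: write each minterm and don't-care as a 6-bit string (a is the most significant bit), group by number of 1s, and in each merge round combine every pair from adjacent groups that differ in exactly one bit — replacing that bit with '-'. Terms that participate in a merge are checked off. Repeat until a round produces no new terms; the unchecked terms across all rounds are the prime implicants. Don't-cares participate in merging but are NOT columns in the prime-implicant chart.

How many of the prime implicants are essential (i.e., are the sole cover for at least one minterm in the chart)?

8

Round 0: 000000✓ 000001✓ 000101✓ 000111✓ 001011✓ 001101✓ 001111✓ 010000✓ 010001✓ 010010✓ 010011✓ 010100✓ 010111✓ 011000✓ 100010✓ 100100✓ 101010✓ 101011✓ 101100✓ 101101✓ 101110✓ 101111✓ 110001✓ 110010✓ 110011✓ 111001✓ 111010✓ 111011✓ 111110✓
Round 1: -01011✓ -01101✓ -01111✓ -10001✓ -10010✓ -10011✓ 0-0000✓ 0-0001✓ 0-0111 00-101✓ 00-111✓ 000-01 00000-✓ 0001-1✓ 001-11✓ 0011-1✓ 01-000 010-00 010-11 0100-0✓ 0100-1✓ 01000-✓ 01001-✓ 1-0010✓ 1-1010✓ 1-1011✓ 1-1110✓ 10-010✓ 10-100 101-10✓ 101-11✓ 10101-✓ 1011-0✓ 1011-1✓ 10110-✓ 10111-✓ 11-001✓ 11-010✓ 11-011✓ 1100-1✓ 11001-✓ 111-10✓ 1110-1✓ 11101-✓
Round 2: -01-11 -011-1 -100-1 -1001- 0-000- 00-1-1 0100-- 1--010 1-1-10 1-101- 101-1- 1011-- 11-0-1 11-01-
PIs = {-01-11, -011-1, -100-1, -1001-, 0-000-, 0-0111, 00-1-1, 000-01, 01-000, 010-00, 010-11, 0100--, 1--010, 1-1-10, 1-101-, 10-100, 101-1-, 1011--, 11-0-1, 11-01-}
Coverage chart:
  m0: 0-000- ←essential
  m5: 00-1-1,000-01
  m7: 0-0111,00-1-1
  m11: -01-11 ←essential
  m13: -011-1,00-1-1
  m15: -01-11,-011-1,00-1-1
  m16: 0-000-,01-000,010-00,0100--
  m17: -100-1,0-000-,0100--
  m18: -1001-,0100--
  m19: -100-1,-1001-,010-11,0100--
  m20: 010-00 ←essential
  m23: 0-0111,010-11
  m24: 01-000 ←essential
  m34: 1--010 ←essential
  m36: 10-100 ←essential
  m42: 1--010,1-1-10,1-101-,101-1-
  m43: -01-11,1-101-,101-1-
  m44: 10-100,1011--
  m45: -011-1,1011--
  m46: 1-1-10,101-1-,1011--
  m49: -100-1,11-0-1
  m50: -1001-,1--010,11-01-
  m51: -100-1,-1001-,11-0-1,11-01-
  m57: 11-0-1 ←essential
  m58: 1--010,1-1-10,1-101-,11-01-
  m59: 1-101-,11-0-1,11-01-
  m62: 1-1-10 ←essential
Essential: -01-11, 0-000-, 01-000, 010-00, 1--010, 1-1-10, 10-100, 11-0-1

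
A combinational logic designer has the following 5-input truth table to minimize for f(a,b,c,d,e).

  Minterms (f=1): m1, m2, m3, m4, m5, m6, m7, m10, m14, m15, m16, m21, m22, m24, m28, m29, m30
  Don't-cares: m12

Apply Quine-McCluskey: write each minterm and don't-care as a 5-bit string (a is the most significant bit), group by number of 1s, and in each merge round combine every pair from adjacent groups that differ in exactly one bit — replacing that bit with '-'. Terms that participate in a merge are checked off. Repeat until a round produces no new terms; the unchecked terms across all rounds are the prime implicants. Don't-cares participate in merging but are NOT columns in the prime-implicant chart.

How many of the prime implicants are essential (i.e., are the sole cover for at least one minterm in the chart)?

5

size-2^0 implicants → 00001(✓)  00010(✓)  00011(✓)  00100(✓)  00101(✓)  00110(✓)  00111(✓)  01010(✓)  01100(✓)  01110(✓)  01111(✓)  10000(✓)  10101(✓)  10110(✓)  11000(✓)  11100(✓)  11101(✓)  11110(✓)
size-2^1 implicants → -0101  -0110(✓)  -1100(✓)  -1110(✓)  0-010(✓)  0-100(✓)  0-110(✓)  0-111(✓)  00-01(✓)  00-10(✓)  00-11(✓)  000-1(✓)  0001-(✓)  001-0(✓)  001-1(✓)  0010-(✓)  0011-(✓)  01-10(✓)  011-0(✓)  0111-(✓)  1-000  1-101  1-110(✓)  11-00  111-0(✓)  1110-
size-2^2 implicants → --110  -11-0  0--10  0-1-0  0-11-  00--1  00-1-  001--
Unchecked terms (primes): --110, -0101, -11-0, 0--10, 0-1-0, 0-11-, 00--1, 00-1-, 001--, 1-000, 1-101, 11-00, 1110-
Minterm coverage:
  m1 ⊆ 00--1 [E]
  m2 ⊆ 0--10,00-1-
  m3 ⊆ 00--1,00-1-
  m4 ⊆ 0-1-0,001--
  m5 ⊆ -0101,00--1,001--
  m6 ⊆ --110,0--10,0-1-0,0-11-,00-1-,001--
  m7 ⊆ 0-11-,00--1,00-1-,001--
  m10 ⊆ 0--10 [E]
  m14 ⊆ --110,-11-0,0--10,0-1-0,0-11-
  m15 ⊆ 0-11- [E]
  m16 ⊆ 1-000 [E]
  m21 ⊆ -0101,1-101
  m22 ⊆ --110 [E]
  m24 ⊆ 1-000,11-00
  m28 ⊆ -11-0,11-00,1110-
  m29 ⊆ 1-101,1110-
  m30 ⊆ --110,-11-0
E = {--110, 0--10, 0-11-, 00--1, 1-000}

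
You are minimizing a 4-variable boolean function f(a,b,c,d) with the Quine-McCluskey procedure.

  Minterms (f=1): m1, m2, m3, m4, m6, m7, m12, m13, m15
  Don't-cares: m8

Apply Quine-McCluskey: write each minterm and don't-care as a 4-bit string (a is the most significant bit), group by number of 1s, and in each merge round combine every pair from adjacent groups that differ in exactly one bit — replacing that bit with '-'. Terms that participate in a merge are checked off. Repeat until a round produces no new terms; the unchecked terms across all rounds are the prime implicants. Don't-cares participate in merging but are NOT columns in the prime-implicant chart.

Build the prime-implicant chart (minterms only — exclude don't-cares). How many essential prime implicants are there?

size-2^0 implicants → 0001(✓)  0010(✓)  0011(✓)  0100(✓)  0110(✓)  0111(✓)  1000(✓)  1100(✓)  1101(✓)  1111(✓)
size-2^1 implicants → -100  -111  0-10(✓)  0-11(✓)  00-1  001-(✓)  01-0  011-(✓)  1-00  11-1  110-
size-2^2 implicants → 0-1-
Unchecked terms (primes): -100, -111, 0-1-, 00-1, 01-0, 1-00, 11-1, 110-
Minterm coverage:
  m1 ⊆ 00-1 [E]
  m2 ⊆ 0-1- [E]
  m3 ⊆ 0-1-,00-1
  m4 ⊆ -100,01-0
  m6 ⊆ 0-1-,01-0
  m7 ⊆ -111,0-1-
  m12 ⊆ -100,1-00,110-
  m13 ⊆ 11-1,110-
  m15 ⊆ -111,11-1
E = {0-1-, 00-1}

2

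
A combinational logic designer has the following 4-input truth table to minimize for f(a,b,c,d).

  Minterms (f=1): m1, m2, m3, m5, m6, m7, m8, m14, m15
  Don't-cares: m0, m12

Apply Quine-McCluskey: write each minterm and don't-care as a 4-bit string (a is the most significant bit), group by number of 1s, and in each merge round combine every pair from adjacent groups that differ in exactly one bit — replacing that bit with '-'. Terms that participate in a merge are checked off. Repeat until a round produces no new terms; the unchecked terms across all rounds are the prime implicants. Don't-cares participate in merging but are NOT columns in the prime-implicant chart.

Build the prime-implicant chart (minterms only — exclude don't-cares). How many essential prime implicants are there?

2

size-2^0 implicants → 0000(✓)  0001(✓)  0010(✓)  0011(✓)  0101(✓)  0110(✓)  0111(✓)  1000(✓)  1100(✓)  1110(✓)  1111(✓)
size-2^1 implicants → -000  -110(✓)  -111(✓)  0-01(✓)  0-10(✓)  0-11(✓)  00-0(✓)  00-1(✓)  000-(✓)  001-(✓)  01-1(✓)  011-(✓)  1-00  11-0  111-(✓)
size-2^2 implicants → -11-  0--1  0-1-  00--
Unchecked terms (primes): -000, -11-, 0--1, 0-1-, 00--, 1-00, 11-0
Minterm coverage:
  m1 ⊆ 0--1,00--
  m2 ⊆ 0-1-,00--
  m3 ⊆ 0--1,0-1-,00--
  m5 ⊆ 0--1 [E]
  m6 ⊆ -11-,0-1-
  m7 ⊆ -11-,0--1,0-1-
  m8 ⊆ -000,1-00
  m14 ⊆ -11-,11-0
  m15 ⊆ -11- [E]
E = {-11-, 0--1}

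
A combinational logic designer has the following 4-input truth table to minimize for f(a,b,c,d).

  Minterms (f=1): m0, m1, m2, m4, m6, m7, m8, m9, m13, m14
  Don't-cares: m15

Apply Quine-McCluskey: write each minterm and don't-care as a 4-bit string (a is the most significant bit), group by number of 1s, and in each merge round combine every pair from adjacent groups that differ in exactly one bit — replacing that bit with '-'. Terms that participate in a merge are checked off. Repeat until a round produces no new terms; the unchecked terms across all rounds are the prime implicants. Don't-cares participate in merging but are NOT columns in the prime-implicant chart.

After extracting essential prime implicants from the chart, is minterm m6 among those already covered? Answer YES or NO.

Round 0: 0000✓ 0001✓ 0010✓ 0100✓ 0110✓ 0111✓ 1000✓ 1001✓ 1101✓ 1110✓ 1111✓
Round 1: -000✓ -001✓ -110✓ -111✓ 0-00✓ 0-10✓ 00-0✓ 000-✓ 01-0✓ 011-✓ 1-01 100-✓ 11-1 111-✓
Round 2: -00- -11- 0--0
PIs = {-00-, -11-, 0--0, 1-01, 11-1}
Coverage chart:
  m0: -00-,0--0
  m1: -00- ←essential
  m2: 0--0 ←essential
  m4: 0--0 ←essential
  m6: -11-,0--0
  m7: -11- ←essential
  m8: -00- ←essential
  m9: -00-,1-01
  m13: 1-01,11-1
  m14: -11- ←essential
Essential: -00-, -11-, 0--0

YES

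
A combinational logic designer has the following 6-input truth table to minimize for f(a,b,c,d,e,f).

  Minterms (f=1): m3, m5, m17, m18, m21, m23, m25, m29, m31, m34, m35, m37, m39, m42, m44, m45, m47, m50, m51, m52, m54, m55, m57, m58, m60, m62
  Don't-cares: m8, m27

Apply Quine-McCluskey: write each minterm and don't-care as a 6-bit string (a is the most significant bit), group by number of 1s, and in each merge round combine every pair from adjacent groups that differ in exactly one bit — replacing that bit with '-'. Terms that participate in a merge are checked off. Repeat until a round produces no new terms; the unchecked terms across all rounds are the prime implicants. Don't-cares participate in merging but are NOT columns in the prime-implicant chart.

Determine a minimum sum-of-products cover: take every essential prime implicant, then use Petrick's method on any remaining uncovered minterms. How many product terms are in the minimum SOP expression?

11

Round 0: 000011✓ 000101✓ 001000 010001✓ 010010✓ 010101✓ 010111✓ 011001✓ 011011✓ 011101✓ 011111✓ 100010✓ 100011✓ 100101✓ 100111✓ 101010✓ 101100✓ 101101✓ 101111✓ 110010✓ 110011✓ 110100✓ 110110✓ 110111✓ 111001✓ 111010✓ 111100✓ 111110✓
Round 1: -00011 -00101 -10010 -10111 -11001 0-0101 01-001✓ 01-101✓ 01-111✓ 010-01✓ 0101-1✓ 011-01✓ 011-11✓ 0110-1✓ 0111-1✓ 1-0010✓ 1-0011✓ 1-0111✓ 1-1010✓ 1-1100 10-010✓ 10-101✓ 10-111✓ 100-11✓ 10001-✓ 1001-1✓ 1011-1✓ 10110- 11-010✓ 11-100✓ 11-110✓ 110-10✓ 110-11✓ 11001-✓ 1101-0✓ 11011-✓ 111-10✓ 1111-0✓
Round 2: 01--01 01-1-1 011--1 1--010 1-0-11 1-001- 10-1-1 11--10 11-1-0 110-1-
PIs = {-00011, -00101, -10010, -10111, -11001, 0-0101, 001000, 01--01, 01-1-1, 011--1, 1--010, 1-0-11, 1-001-, 1-1100, 10-1-1, 10110-, 11--10, 11-1-0, 110-1-}
Coverage chart:
  m3: -00011 ←essential
  m5: -00101,0-0101
  m17: 01--01 ←essential
  m18: -10010 ←essential
  m21: 0-0101,01--01,01-1-1
  m23: -10111,01-1-1
  m25: -11001,01--01,011--1
  m29: 01--01,01-1-1,011--1
  m31: 01-1-1,011--1
  m34: 1--010,1-001-
  m35: -00011,1-0-11,1-001-
  m37: -00101,10-1-1
  m39: 1-0-11,10-1-1
  m42: 1--010 ←essential
  m44: 1-1100,10110-
  m45: 10-1-1,10110-
  m47: 10-1-1 ←essential
  m50: -10010,1--010,1-001-,11--10,110-1-
  m51: 1-0-11,1-001-,110-1-
  m52: 11-1-0 ←essential
  m54: 11--10,11-1-0,110-1-
  m55: -10111,1-0-11,110-1-
  m57: -11001 ←essential
  m58: 1--010,11--10
  m60: 1-1100,11-1-0
  m62: 11--10,11-1-0
Essential: -00011, -10010, -11001, 01--01, 1--010, 10-1-1, 11-1-0
Petrick residual → -00101, 01-1-1, 1-0-11, 1-1100
Min cover (11 terms): b'c'd'ef + b'c'de'f + bc'd'ef' + bcd'e'f + a'be'f + a'bdf + ad'ef' + ac'ef + acde'f' + ab'df + abdf'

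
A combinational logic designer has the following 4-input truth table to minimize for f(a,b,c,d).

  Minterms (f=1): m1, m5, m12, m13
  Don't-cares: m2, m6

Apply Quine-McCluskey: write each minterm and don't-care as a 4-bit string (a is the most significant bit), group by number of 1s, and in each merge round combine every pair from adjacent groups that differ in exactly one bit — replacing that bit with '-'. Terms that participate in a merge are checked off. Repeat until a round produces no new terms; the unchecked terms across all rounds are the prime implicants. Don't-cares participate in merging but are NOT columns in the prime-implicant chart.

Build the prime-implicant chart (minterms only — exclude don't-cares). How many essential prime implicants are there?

size-2^0 implicants → 0001(✓)  0010(✓)  0101(✓)  0110(✓)  1100(✓)  1101(✓)
size-2^1 implicants → -101  0-01  0-10  110-
Unchecked terms (primes): -101, 0-01, 0-10, 110-
Minterm coverage:
  m1 ⊆ 0-01 [E]
  m5 ⊆ -101,0-01
  m12 ⊆ 110- [E]
  m13 ⊆ -101,110-
E = {0-01, 110-}

2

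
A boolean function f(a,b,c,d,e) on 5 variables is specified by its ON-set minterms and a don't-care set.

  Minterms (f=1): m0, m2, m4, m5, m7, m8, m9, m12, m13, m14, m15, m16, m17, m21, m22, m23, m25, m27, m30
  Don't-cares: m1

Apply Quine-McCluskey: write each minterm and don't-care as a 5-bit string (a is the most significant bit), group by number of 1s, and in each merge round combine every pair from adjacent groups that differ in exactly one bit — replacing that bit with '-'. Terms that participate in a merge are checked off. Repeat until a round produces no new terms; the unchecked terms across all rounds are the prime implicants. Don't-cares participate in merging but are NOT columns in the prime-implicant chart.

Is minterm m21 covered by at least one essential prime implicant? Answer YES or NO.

size-2^0 implicants → 00000(✓)  00001(✓)  00010(✓)  00100(✓)  00101(✓)  00111(✓)  01000(✓)  01001(✓)  01100(✓)  01101(✓)  01110(✓)  01111(✓)  10000(✓)  10001(✓)  10101(✓)  10110(✓)  10111(✓)  11001(✓)  11011(✓)  11110(✓)
size-2^1 implicants → -0000(✓)  -0001(✓)  -0101(✓)  -0111(✓)  -1001(✓)  -1110  0-000(✓)  0-001(✓)  0-100(✓)  0-101(✓)  0-111(✓)  00-00(✓)  00-01(✓)  000-0  0000-(✓)  001-1(✓)  0010-(✓)  01-00(✓)  01-01(✓)  0100-(✓)  011-0(✓)  011-1(✓)  0110-(✓)  0111-(✓)  1-001(✓)  1-110  10-01(✓)  1000-(✓)  101-1(✓)  1011-  110-1
size-2^2 implicants → --001  -0-01  -000-  -01-1  0--00(✓)  0--01(✓)  0-00-(✓)  0-1-1  0-10-(✓)  00-0-(✓)  01-0-(✓)  011--
size-2^3 implicants → 0--0-
Unchecked terms (primes): --001, -0-01, -000-, -01-1, -1110, 0--0-, 0-1-1, 000-0, 011--, 1-110, 1011-, 110-1
Minterm coverage:
  m0 ⊆ -000-,0--0-,000-0
  m2 ⊆ 000-0 [E]
  m4 ⊆ 0--0- [E]
  m5 ⊆ -0-01,-01-1,0--0-,0-1-1
  m7 ⊆ -01-1,0-1-1
  m8 ⊆ 0--0- [E]
  m9 ⊆ --001,0--0-
  m12 ⊆ 0--0-,011--
  m13 ⊆ 0--0-,0-1-1,011--
  m14 ⊆ -1110,011--
  m15 ⊆ 0-1-1,011--
  m16 ⊆ -000- [E]
  m17 ⊆ --001,-0-01,-000-
  m21 ⊆ -0-01,-01-1
  m22 ⊆ 1-110,1011-
  m23 ⊆ -01-1,1011-
  m25 ⊆ --001,110-1
  m27 ⊆ 110-1 [E]
  m30 ⊆ -1110,1-110
E = {-000-, 0--0-, 000-0, 110-1}

NO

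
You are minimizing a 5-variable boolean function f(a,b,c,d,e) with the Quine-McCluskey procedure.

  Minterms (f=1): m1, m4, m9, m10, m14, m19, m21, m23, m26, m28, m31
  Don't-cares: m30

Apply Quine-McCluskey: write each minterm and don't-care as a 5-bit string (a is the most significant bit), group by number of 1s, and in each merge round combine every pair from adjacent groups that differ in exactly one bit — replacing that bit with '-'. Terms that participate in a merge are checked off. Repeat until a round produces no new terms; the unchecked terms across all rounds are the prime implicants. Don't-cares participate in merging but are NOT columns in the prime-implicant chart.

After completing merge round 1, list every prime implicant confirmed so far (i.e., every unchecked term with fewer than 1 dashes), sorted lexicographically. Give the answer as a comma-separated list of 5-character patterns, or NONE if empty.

00100

Round 0: 00001✓ 00100 01001✓ 01010✓ 01110✓ 10011✓ 10101✓ 10111✓ 11010✓ 11100✓ 11110✓ 11111✓
Round 1: -1010✓ -1110✓ 0-001 01-10✓ 1-111 10-11 101-1 11-10✓ 111-0 1111-
Round 2: -1-10
PIs = {-1-10, 0-001, 00100, 1-111, 10-11, 101-1, 111-0, 1111-}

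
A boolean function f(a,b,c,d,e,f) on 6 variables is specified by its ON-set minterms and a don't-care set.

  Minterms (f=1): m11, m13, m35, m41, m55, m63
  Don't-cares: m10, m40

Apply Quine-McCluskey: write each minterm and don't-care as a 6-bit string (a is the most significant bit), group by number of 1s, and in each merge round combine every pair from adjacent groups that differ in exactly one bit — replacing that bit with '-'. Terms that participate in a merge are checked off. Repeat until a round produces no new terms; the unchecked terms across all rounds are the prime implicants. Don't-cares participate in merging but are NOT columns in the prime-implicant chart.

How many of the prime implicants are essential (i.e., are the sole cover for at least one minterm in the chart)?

Round 0: 001010✓ 001011✓ 001101 100011 101000✓ 101001✓ 110111✓ 111111✓
Round 1: 00101- 10100- 11-111
PIs = {00101-, 001101, 100011, 10100-, 11-111}
Coverage chart:
  m11: 00101- ←essential
  m13: 001101 ←essential
  m35: 100011 ←essential
  m41: 10100- ←essential
  m55: 11-111 ←essential
  m63: 11-111 ←essential
Essential: 00101-, 001101, 100011, 10100-, 11-111

5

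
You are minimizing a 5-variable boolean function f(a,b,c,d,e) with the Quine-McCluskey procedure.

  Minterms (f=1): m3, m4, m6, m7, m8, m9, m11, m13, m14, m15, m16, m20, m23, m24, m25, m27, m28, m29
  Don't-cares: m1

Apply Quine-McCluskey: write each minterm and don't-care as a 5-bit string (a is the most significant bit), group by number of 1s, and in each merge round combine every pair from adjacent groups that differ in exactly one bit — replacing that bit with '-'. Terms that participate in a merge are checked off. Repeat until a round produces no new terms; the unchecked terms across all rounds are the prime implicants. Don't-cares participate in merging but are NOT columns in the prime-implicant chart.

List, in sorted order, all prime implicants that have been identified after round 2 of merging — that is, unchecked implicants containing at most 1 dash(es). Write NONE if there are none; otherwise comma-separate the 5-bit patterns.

-0100, -0111, 001-0

size-2^0 implicants → 00001(✓)  00011(✓)  00100(✓)  00110(✓)  00111(✓)  01000(✓)  01001(✓)  01011(✓)  01101(✓)  01110(✓)  01111(✓)  10000(✓)  10100(✓)  10111(✓)  11000(✓)  11001(✓)  11011(✓)  11100(✓)  11101(✓)
size-2^1 implicants → -0100  -0111  -1000(✓)  -1001(✓)  -1011(✓)  -1101(✓)  0-001(✓)  0-011(✓)  0-110(✓)  0-111(✓)  00-11(✓)  000-1(✓)  001-0  0011-(✓)  01-01(✓)  01-11(✓)  010-1(✓)  0100-(✓)  011-1(✓)  0111-(✓)  1-000(✓)  1-100(✓)  10-00(✓)  11-00(✓)  11-01(✓)  110-1(✓)  1100-(✓)  1110-(✓)
size-2^2 implicants → -1-01  -10-1  -100-  0--11  0-0-1  0-11-  01--1  1--00  11-0-
Unchecked terms (primes): -0100, -0111, -1-01, -10-1, -100-, 0--11, 0-0-1, 0-11-, 001-0, 01--1, 1--00, 11-0-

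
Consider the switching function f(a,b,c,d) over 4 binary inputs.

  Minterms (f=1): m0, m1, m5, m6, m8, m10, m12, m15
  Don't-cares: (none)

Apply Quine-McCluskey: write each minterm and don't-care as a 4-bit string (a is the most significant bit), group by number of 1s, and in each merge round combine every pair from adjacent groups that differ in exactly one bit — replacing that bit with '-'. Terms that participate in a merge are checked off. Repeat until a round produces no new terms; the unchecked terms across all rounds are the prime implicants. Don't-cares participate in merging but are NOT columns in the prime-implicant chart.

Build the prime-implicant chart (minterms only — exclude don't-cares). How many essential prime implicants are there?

5

size-2^0 implicants → 0000(✓)  0001(✓)  0101(✓)  0110  1000(✓)  1010(✓)  1100(✓)  1111
size-2^1 implicants → -000  0-01  000-  1-00  10-0
Unchecked terms (primes): -000, 0-01, 000-, 0110, 1-00, 10-0, 1111
Minterm coverage:
  m0 ⊆ -000,000-
  m1 ⊆ 0-01,000-
  m5 ⊆ 0-01 [E]
  m6 ⊆ 0110 [E]
  m8 ⊆ -000,1-00,10-0
  m10 ⊆ 10-0 [E]
  m12 ⊆ 1-00 [E]
  m15 ⊆ 1111 [E]
E = {0-01, 0110, 1-00, 10-0, 1111}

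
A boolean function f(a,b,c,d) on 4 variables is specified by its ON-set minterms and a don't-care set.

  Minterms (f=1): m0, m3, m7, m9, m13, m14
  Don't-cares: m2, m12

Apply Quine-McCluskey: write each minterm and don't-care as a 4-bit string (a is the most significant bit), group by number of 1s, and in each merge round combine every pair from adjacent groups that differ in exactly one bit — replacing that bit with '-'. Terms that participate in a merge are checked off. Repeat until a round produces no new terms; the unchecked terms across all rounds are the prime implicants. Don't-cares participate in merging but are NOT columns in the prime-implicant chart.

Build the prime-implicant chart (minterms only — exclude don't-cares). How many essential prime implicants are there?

[col 0] 0000*, 0010*, 0011*, 0111*, 1001*, 1100*, 1101*, 1110*
[col 1] 0-11, 00-0, 001-, 1-01, 11-0, 110-
Prime implicants: 0-11, 00-0, 001-, 1-01, 11-0, 110-
PI chart (minterm → PIs covering it):
  0 | 00-0  (sole → essential)
  3 | 0-11,001-
  7 | 0-11  (sole → essential)
  9 | 1-01  (sole → essential)
  13 | 1-01,110-
  14 | 11-0  (sole → essential)
Essential prime implicants: 0-11, 00-0, 1-01, 11-0

4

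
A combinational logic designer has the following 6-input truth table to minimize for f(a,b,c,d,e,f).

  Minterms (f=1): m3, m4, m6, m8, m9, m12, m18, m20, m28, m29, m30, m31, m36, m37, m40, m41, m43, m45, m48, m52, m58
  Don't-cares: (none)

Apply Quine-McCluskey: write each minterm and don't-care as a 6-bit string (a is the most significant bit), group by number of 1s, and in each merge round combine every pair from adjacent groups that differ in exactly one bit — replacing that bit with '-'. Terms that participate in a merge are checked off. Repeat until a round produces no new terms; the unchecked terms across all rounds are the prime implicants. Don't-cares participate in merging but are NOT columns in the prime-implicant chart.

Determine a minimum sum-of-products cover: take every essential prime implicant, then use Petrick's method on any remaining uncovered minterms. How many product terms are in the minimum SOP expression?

11

size-2^0 implicants → 000011  000100(✓)  000110(✓)  001000(✓)  001001(✓)  001100(✓)  010010  010100(✓)  011100(✓)  011101(✓)  011110(✓)  011111(✓)  100100(✓)  100101(✓)  101000(✓)  101001(✓)  101011(✓)  101101(✓)  110000(✓)  110100(✓)  111010
size-2^1 implicants → -00100(✓)  -01000(✓)  -01001(✓)  -10100(✓)  0-0100(✓)  0-1100(✓)  00-100(✓)  0001-0  001-00  00100-(✓)  01-100(✓)  0111-0(✓)  0111-1(✓)  01110-(✓)  01111-(✓)  1-0100(✓)  10-101  10010-  101-01  1010-1  10100-(✓)  110-00
size-2^2 implicants → --0100  -0100-  0--100  0111--
Unchecked terms (primes): --0100, -0100-, 0--100, 000011, 0001-0, 001-00, 010010, 0111--, 10-101, 10010-, 101-01, 1010-1, 110-00, 111010
Minterm coverage:
  m3 ⊆ 000011 [E]
  m4 ⊆ --0100,0--100,0001-0
  m6 ⊆ 0001-0 [E]
  m8 ⊆ -0100-,001-00
  m9 ⊆ -0100- [E]
  m12 ⊆ 0--100,001-00
  m18 ⊆ 010010 [E]
  m20 ⊆ --0100,0--100
  m28 ⊆ 0--100,0111--
  m29 ⊆ 0111-- [E]
  m30 ⊆ 0111-- [E]
  m31 ⊆ 0111-- [E]
  m36 ⊆ --0100,10010-
  m37 ⊆ 10-101,10010-
  m40 ⊆ -0100- [E]
  m41 ⊆ -0100-,101-01,1010-1
  m43 ⊆ 1010-1 [E]
  m45 ⊆ 10-101,101-01
  m48 ⊆ 110-00 [E]
  m52 ⊆ --0100,110-00
  m58 ⊆ 111010 [E]
E = {-0100-, 000011, 0001-0, 010010, 0111--, 1010-1, 110-00, 111010}
Petrick residual → --0100, 0--100, 10-101
Cover = c'de'f' + b'cd'e' + a'de'f' + a'b'c'd'ef + a'b'c'df' + a'bc'd'ef' + a'bcd + ab'de'f + ab'cd'f + abc'e'f' + abcd'ef'  |cover|=11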